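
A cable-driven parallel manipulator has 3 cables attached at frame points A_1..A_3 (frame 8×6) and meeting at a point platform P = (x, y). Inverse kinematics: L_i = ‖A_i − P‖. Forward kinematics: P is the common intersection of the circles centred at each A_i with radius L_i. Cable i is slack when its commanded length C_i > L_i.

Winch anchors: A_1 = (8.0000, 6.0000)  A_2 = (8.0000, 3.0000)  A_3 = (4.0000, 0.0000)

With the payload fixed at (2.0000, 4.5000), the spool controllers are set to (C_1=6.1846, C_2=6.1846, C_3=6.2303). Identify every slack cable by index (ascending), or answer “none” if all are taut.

3

cable 1: √((6.0000)²+(1.5000)²)=6.1847, C_1=6.1846: taut
cable 2: √((6.0000)²+(-1.5000)²)=6.1847, C_2=6.1846: taut
cable 3: √((2.0000)²+(-4.5000)²)=4.9244, C_3=6.2303: slack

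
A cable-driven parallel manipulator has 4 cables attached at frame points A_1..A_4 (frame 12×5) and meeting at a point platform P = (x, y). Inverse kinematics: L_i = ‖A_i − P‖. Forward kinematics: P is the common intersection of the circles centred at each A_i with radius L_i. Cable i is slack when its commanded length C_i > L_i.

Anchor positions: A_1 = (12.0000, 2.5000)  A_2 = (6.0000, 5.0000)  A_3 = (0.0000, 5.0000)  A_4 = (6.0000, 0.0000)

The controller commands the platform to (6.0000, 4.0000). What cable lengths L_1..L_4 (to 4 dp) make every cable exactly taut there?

cable 1: Δx=6.0000, Δy=-1.5000; L_1 = √(Δx²+Δy²) = 6.1847
cable 2: Δx=0.0000, Δy=1.0000; L_2 = √(Δx²+Δy²) = 1.0000
cable 3: Δx=-6.0000, Δy=1.0000; L_3 = √(Δx²+Δy²) = 6.0828
cable 4: Δx=0.0000, Δy=-4.0000; L_4 = √(Δx²+Δy²) = 4.0000

(6.1847, 1.0000, 6.0828, 4.0000)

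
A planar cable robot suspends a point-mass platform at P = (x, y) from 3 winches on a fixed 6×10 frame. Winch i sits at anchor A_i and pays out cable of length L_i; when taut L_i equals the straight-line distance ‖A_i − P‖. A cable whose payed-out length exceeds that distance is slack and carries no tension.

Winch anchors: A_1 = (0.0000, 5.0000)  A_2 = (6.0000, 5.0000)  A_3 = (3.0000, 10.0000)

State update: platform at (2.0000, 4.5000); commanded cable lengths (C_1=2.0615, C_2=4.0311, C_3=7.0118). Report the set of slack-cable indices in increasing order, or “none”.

3

cable 1: √((-2.0000)²+(0.5000)²)=2.0616, C_1=2.0615: taut
cable 2: √((4.0000)²+(0.5000)²)=4.0311, C_2=4.0311: taut
cable 3: √((1.0000)²+(5.5000)²)=5.5902, C_3=7.0118: slack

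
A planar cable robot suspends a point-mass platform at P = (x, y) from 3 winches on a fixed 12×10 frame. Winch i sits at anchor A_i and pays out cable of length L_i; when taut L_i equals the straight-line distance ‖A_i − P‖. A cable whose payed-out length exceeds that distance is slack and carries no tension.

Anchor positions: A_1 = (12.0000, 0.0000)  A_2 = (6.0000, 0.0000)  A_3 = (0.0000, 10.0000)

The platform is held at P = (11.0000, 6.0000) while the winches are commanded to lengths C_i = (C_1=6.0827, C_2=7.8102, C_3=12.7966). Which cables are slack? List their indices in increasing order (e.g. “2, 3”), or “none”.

cable 1: √((1.0000)²+(-6.0000)²)=6.0828, C_1=6.0827: taut
cable 2: √((-5.0000)²+(-6.0000)²)=7.8102, C_2=7.8102: taut
cable 3: √((-11.0000)²+(4.0000)²)=11.7047, C_3=12.7966: slack

3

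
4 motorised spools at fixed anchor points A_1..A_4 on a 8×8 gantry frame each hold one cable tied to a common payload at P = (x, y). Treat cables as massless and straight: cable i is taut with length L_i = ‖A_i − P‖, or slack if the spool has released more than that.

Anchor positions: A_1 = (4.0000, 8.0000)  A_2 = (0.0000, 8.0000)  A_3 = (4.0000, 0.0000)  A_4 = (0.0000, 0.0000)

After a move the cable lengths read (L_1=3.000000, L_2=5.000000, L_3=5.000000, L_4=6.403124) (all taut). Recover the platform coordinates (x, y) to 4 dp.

(4.0000, 5.0000)

circle eqns → linear via eq_j − eq_1; set c_j = A_j·A_j − L_j²
c_1 = 16.0000+64.0000−9.0000 = 71.0000
8.0000·x + 0.0000·y = c_1−c_2 = 32.0000
0.0000·x + 16.0000·y = c_1−c_3 = 80.0000
8.0000·x + 16.0000·y = c_1−c_4 = 112.0000
solve first two rows → x=4.0000, y=5.0000
check cable 4: ‖A_4−P‖² = 41.0000 ≈ L_4² = 41.0000 ✓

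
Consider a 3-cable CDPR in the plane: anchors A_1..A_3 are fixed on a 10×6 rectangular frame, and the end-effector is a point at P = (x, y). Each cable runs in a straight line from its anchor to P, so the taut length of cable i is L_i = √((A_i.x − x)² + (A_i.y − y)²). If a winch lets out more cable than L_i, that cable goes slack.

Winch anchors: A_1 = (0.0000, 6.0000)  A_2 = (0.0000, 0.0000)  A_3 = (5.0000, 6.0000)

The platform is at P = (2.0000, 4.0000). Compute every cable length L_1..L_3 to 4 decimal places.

(2.8284, 4.4721, 3.6056)

cable 1: Δx=-2.0000, Δy=2.0000; L_1 = √(Δx²+Δy²) = 2.8284
cable 2: Δx=-2.0000, Δy=-4.0000; L_2 = √(Δx²+Δy²) = 4.4721
cable 3: Δx=3.0000, Δy=2.0000; L_3 = √(Δx²+Δy²) = 3.6056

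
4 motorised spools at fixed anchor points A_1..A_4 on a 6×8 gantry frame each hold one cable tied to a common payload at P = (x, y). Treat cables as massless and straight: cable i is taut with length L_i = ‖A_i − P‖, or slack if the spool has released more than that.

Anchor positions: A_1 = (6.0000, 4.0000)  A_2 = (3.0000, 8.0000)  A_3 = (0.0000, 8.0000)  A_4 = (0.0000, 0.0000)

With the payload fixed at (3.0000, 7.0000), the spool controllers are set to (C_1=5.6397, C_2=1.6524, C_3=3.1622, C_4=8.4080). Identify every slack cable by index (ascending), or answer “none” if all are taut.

cable 1: √((3.0000)²+(-3.0000)²)=4.2426, C_1=5.6397: slack
cable 2: √((0.0000)²+(1.0000)²)=1.0000, C_2=1.6524: slack
cable 3: √((-3.0000)²+(1.0000)²)=3.1623, C_3=3.1622: taut
cable 4: √((-3.0000)²+(-7.0000)²)=7.6158, C_4=8.4080: slack

1, 2, 4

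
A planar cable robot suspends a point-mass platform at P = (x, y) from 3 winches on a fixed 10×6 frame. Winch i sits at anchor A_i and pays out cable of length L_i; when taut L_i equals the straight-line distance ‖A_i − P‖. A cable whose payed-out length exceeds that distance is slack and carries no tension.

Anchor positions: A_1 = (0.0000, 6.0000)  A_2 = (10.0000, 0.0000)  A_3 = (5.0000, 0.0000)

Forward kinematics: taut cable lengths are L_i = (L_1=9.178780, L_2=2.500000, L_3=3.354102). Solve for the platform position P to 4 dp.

(8.0000, 1.5000)

each cable: (A_i−P)·(A_i−P) = L_i²; let c_i = ‖A_i‖²−L_i²
c_1 = 0.0000+36.0000−84.2500 = -48.2500
row 1: -20.0000x + 12.0000y = -142.0000  (c_2=93.7500)
row 2: -10.0000x + 12.0000y = -62.0000  (c_3=13.7500)
Cramer on rows 1–2 → x = 8.0000, y = 1.5000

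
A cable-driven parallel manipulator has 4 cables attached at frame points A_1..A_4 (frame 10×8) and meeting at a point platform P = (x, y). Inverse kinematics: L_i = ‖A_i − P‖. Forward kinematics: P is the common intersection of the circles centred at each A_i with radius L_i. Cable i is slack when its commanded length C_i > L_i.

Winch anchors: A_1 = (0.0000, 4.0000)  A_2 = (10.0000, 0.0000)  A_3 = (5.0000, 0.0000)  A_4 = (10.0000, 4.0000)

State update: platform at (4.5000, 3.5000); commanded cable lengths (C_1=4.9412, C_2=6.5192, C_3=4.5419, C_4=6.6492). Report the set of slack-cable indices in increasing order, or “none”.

cable 1: √((-4.5000)²+(0.5000)²)=4.5277, C_1=4.9412: slack
cable 2: √((5.5000)²+(-3.5000)²)=6.5192, C_2=6.5192: taut
cable 3: √((0.5000)²+(-3.5000)²)=3.5355, C_3=4.5419: slack
cable 4: √((5.5000)²+(0.5000)²)=5.5227, C_4=6.6492: slack

1, 3, 4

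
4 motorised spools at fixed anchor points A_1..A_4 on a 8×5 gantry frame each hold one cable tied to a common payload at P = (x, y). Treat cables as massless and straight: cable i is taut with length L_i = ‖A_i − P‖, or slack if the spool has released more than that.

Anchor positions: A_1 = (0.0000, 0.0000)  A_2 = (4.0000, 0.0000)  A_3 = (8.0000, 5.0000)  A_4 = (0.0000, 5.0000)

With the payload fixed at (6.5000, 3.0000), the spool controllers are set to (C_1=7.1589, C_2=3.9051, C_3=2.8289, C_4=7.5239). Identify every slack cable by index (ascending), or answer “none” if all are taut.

3, 4

i=1: geometric 7.1589 vs commanded 7.1589 ⇒ taut
i=2: geometric 3.9051 vs commanded 3.9051 ⇒ taut
i=3: geometric 2.5000 vs commanded 2.8289 ⇒ slack
i=4: geometric 6.8007 vs commanded 7.5239 ⇒ slack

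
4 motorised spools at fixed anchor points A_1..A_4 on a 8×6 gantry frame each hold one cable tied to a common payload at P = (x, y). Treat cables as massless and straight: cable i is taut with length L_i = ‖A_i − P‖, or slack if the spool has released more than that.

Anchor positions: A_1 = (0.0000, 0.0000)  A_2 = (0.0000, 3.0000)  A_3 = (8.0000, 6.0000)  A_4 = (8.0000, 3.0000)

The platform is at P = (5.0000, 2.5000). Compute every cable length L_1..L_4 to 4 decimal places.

L_1: Δ = A_1−P = (-5.0000, -2.5000) → ‖Δ‖ = √31.2500 = 5.5902
L_2: Δ = A_2−P = (-5.0000, 0.5000) → ‖Δ‖ = √25.2500 = 5.0249
L_3: Δ = A_3−P = (3.0000, 3.5000) → ‖Δ‖ = √21.2500 = 4.6098
L_4: Δ = A_4−P = (3.0000, 0.5000) → ‖Δ‖ = √9.2500 = 3.0414

(5.5902, 5.0249, 4.6098, 3.0414)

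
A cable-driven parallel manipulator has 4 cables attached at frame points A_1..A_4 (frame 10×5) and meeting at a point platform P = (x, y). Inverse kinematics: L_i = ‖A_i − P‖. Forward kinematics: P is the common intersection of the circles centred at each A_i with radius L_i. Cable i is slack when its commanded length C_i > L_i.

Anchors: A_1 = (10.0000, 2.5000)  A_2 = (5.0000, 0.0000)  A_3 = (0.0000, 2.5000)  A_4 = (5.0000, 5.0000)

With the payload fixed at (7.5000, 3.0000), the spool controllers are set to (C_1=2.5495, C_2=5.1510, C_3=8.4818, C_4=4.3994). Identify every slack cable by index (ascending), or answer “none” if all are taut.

cable 1: L_1 = ‖A_1−P‖ = 2.5495;  C_1 = 2.5495 → taut
cable 2: L_2 = ‖A_2−P‖ = 3.9051;  C_2 = 5.1510 → slack
cable 3: L_3 = ‖A_3−P‖ = 7.5166;  C_3 = 8.4818 → slack
cable 4: L_4 = ‖A_4−P‖ = 3.2016;  C_4 = 4.3994 → slack

2, 3, 4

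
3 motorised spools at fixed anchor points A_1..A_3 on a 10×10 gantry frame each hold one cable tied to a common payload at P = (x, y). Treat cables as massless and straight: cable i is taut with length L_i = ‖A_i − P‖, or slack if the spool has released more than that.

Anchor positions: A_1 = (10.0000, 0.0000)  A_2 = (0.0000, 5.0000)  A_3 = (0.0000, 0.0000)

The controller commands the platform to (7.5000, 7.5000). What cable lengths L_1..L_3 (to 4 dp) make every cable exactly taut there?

(7.9057, 7.9057, 10.6066)

L_1 = √((10.0000−7.5000)² + (0.0000−7.5000)²) = 7.9057
L_2 = √((0.0000−7.5000)² + (5.0000−7.5000)²) = 7.9057
L_3 = √((0.0000−7.5000)² + (0.0000−7.5000)²) = 10.6066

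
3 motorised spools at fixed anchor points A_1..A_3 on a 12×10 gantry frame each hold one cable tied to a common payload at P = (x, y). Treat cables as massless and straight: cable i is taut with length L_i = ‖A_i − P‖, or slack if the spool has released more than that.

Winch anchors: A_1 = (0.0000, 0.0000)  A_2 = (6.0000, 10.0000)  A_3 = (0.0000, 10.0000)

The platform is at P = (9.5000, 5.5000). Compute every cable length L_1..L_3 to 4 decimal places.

cable 1: Δx=-9.5000, Δy=-5.5000; L_1 = √(Δx²+Δy²) = 10.9772
cable 2: Δx=-3.5000, Δy=4.5000; L_2 = √(Δx²+Δy²) = 5.7009
cable 3: Δx=-9.5000, Δy=4.5000; L_3 = √(Δx²+Δy²) = 10.5119

(10.9772, 5.7009, 10.5119)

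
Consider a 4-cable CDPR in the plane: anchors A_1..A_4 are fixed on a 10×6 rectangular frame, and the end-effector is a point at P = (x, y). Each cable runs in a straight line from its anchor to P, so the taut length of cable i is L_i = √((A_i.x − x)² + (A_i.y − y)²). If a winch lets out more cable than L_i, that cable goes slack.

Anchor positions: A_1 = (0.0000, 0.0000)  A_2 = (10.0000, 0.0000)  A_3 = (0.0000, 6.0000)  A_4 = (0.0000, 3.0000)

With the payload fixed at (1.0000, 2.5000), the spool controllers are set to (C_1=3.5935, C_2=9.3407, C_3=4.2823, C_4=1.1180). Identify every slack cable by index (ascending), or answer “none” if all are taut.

1, 3

cable 1: L_1 = ‖A_1−P‖ = 2.6926;  C_1 = 3.5935 → slack
cable 2: L_2 = ‖A_2−P‖ = 9.3408;  C_2 = 9.3407 → taut
cable 3: L_3 = ‖A_3−P‖ = 3.6401;  C_3 = 4.2823 → slack
cable 4: L_4 = ‖A_4−P‖ = 1.1180;  C_4 = 1.1180 → taut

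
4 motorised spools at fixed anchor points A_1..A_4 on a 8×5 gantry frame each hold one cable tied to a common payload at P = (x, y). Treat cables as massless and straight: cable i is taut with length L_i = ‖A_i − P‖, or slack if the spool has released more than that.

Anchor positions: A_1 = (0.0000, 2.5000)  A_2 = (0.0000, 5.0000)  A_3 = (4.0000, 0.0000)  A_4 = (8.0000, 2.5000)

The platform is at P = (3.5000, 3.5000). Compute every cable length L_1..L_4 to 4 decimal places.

L_1 = √((0.0000−3.5000)² + (2.5000−3.5000)²) = 3.6401
L_2 = √((0.0000−3.5000)² + (5.0000−3.5000)²) = 3.8079
L_3 = √((4.0000−3.5000)² + (0.0000−3.5000)²) = 3.5355
L_4 = √((8.0000−3.5000)² + (2.5000−3.5000)²) = 4.6098

(3.6401, 3.8079, 3.5355, 4.6098)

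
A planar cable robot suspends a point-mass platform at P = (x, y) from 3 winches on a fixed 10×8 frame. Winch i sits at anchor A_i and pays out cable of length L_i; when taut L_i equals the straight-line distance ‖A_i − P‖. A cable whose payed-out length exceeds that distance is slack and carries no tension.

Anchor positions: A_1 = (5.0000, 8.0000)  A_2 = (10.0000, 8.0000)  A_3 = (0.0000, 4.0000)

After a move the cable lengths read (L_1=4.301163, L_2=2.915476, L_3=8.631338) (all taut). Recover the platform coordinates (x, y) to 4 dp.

(8.5000, 5.5000)

expand ‖A_i−P‖²=L_i² and subtract eq 1 (k_i ≔ ‖A_i‖²−L_i²)
k_1 = 25.0000+64.0000−18.5000 = 70.5000
eq1−eq2 → [-10.0000  0.0000]·P = -85.0000
eq1−eq3 → [10.0000  8.0000]·P = 129.0000
2×2 solve → P = (8.5000, 5.5000)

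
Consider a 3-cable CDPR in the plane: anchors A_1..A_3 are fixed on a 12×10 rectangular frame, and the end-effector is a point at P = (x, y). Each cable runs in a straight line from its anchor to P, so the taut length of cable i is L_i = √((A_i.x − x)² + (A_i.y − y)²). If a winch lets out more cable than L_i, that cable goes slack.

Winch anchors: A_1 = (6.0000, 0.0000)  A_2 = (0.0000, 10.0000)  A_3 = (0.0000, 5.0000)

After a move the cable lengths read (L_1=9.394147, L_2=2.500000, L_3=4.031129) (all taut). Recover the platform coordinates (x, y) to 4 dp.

circle eqns → linear via eq_j − eq_1; set q_j = A_j·A_j − L_j²
q_1 = 36.0000+0.0000−88.2500 = -52.2500
12.0000·x − 20.0000·y = q_1−q_2 = -146.0000
12.0000·x − 10.0000·y = q_1−q_3 = -61.0000
solve first two rows → x=2.0000, y=8.5000

(2.0000, 8.5000)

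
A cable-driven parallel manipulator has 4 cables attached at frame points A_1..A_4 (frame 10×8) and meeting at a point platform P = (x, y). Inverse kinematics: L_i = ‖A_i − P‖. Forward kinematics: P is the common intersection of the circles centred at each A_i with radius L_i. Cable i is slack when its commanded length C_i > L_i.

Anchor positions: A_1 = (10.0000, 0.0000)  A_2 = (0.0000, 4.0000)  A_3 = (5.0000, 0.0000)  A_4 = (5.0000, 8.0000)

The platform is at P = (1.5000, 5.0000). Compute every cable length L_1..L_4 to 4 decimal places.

(9.8615, 1.8028, 6.1033, 4.6098)

cable 1: Δx=8.5000, Δy=-5.0000; L_1 = √(Δx²+Δy²) = 9.8615
cable 2: Δx=-1.5000, Δy=-1.0000; L_2 = √(Δx²+Δy²) = 1.8028
cable 3: Δx=3.5000, Δy=-5.0000; L_3 = √(Δx²+Δy²) = 6.1033
cable 4: Δx=3.5000, Δy=3.0000; L_4 = √(Δx²+Δy²) = 4.6098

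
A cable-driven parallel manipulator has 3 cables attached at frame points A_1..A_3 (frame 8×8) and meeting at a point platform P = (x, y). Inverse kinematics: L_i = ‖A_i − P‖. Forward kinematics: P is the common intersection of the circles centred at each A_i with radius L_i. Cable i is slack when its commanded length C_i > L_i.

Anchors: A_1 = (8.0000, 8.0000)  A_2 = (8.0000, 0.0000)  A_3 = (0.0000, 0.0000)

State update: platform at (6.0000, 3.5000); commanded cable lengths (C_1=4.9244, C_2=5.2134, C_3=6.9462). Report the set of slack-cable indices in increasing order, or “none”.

cable 1: L_1 = ‖A_1−P‖ = 4.9244;  C_1 = 4.9244 → taut
cable 2: L_2 = ‖A_2−P‖ = 4.0311;  C_2 = 5.2134 → slack
cable 3: L_3 = ‖A_3−P‖ = 6.9462;  C_3 = 6.9462 → taut

2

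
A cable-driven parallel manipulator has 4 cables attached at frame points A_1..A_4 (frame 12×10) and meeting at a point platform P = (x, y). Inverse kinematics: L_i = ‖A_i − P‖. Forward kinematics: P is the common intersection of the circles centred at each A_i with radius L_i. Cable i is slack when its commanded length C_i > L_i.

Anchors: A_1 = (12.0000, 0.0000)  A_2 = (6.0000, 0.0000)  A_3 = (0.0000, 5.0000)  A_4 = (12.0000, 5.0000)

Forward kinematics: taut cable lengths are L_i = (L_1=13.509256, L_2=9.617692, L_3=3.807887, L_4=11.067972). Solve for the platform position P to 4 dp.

each cable: (A_i−P)·(A_i−P) = L_i²; let c_i = ‖A_i‖²−L_i²
c_1 = 144.0000+0.0000−182.5000 = -38.5000
row 1: 12.0000x + 0.0000y = 18.0000  (c_2=-56.5000)
row 2: 24.0000x − 10.0000y = -49.0000  (c_3=10.5000)
row 3: 0.0000x − 10.0000y = -85.0000  (c_4=46.5000)
Cramer on rows 1–2 → x = 1.5000, y = 8.5000
check cable 4: ‖A_4−P‖² = 122.5000 ≈ L_4² = 122.5000 ✓

(1.5000, 8.5000)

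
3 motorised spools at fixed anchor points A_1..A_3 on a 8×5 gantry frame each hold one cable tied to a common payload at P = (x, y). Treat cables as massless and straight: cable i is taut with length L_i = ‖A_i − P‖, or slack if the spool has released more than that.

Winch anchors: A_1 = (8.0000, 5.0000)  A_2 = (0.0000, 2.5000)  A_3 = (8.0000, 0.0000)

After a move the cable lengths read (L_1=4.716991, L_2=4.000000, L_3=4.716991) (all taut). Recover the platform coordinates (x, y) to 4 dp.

(4.0000, 2.5000)

circle eqns → linear via eq_j − eq_1; set c_j = A_j·A_j − L_j²
c_1 = 64.0000+25.0000−22.2500 = 66.7500
16.0000·x + 5.0000·y = c_1−c_2 = 76.5000
0.0000·x + 10.0000·y = c_1−c_3 = 25.0000
solve first two rows → x=4.0000, y=2.5000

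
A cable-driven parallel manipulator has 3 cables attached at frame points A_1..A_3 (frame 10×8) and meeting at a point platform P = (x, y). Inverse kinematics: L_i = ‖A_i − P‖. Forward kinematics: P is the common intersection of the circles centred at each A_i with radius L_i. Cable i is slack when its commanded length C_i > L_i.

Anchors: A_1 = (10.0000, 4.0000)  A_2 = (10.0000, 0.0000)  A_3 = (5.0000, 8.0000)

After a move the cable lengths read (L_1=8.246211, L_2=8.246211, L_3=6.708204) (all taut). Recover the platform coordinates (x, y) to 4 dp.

circle eqns → linear via eq_j − eq_1; set k_j = A_j·A_j − L_j²
k_1 = 100.0000+16.0000−68.0000 = 48.0000
0.0000·x + 8.0000·y = k_1−k_2 = 16.0000
10.0000·x − 8.0000·y = k_1−k_3 = 4.0000
solve first two rows → x=2.0000, y=2.0000

(2.0000, 2.0000)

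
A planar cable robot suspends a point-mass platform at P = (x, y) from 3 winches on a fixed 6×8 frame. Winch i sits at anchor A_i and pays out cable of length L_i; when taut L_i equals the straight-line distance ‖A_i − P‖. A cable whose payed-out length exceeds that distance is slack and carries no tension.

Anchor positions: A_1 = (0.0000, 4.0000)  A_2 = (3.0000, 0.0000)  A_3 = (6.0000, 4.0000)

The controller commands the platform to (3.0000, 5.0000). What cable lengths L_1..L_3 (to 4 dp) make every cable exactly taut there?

cable 1: Δx=-3.0000, Δy=-1.0000; L_1 = √(Δx²+Δy²) = 3.1623
cable 2: Δx=0.0000, Δy=-5.0000; L_2 = √(Δx²+Δy²) = 5.0000
cable 3: Δx=3.0000, Δy=-1.0000; L_3 = √(Δx²+Δy²) = 3.1623

(3.1623, 5.0000, 3.1623)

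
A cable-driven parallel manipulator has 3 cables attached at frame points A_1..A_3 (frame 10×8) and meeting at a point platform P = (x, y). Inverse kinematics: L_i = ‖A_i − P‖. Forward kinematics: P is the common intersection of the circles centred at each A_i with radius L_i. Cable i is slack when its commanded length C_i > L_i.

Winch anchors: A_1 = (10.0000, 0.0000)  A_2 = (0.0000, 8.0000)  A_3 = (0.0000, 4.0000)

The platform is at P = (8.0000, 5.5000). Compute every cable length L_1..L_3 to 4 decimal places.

(5.8523, 8.3815, 8.1394)

cable 1: Δx=2.0000, Δy=-5.5000; L_1 = √(Δx²+Δy²) = 5.8523
cable 2: Δx=-8.0000, Δy=2.5000; L_2 = √(Δx²+Δy²) = 8.3815
cable 3: Δx=-8.0000, Δy=-1.5000; L_3 = √(Δx²+Δy²) = 8.1394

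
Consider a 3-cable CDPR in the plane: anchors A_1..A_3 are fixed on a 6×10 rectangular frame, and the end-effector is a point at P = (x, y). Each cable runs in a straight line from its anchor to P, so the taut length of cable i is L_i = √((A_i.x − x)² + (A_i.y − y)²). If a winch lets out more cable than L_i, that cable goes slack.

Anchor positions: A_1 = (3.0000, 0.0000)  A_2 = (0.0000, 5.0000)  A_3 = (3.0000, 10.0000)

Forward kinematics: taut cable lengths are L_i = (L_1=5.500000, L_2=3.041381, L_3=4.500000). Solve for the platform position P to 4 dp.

circle eqns → linear via eq_j − eq_1; set q_j = A_j·A_j − L_j²
q_1 = 9.0000+0.0000−30.2500 = -21.2500
6.0000·x − 10.0000·y = q_1−q_2 = -37.0000
0.0000·x − 20.0000·y = q_1−q_3 = -110.0000
solve first two rows → x=3.0000, y=5.5000

(3.0000, 5.5000)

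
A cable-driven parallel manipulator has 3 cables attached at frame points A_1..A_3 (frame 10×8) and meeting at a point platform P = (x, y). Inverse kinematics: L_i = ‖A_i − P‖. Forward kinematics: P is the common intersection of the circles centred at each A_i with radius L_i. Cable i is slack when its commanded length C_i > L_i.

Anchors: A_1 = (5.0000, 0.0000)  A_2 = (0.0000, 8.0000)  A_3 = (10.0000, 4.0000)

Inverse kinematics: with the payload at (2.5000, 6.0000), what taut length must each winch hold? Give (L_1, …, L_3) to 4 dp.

(6.5000, 3.2016, 7.7621)

L_1: Δ = A_1−P = (2.5000, -6.0000) → ‖Δ‖ = √42.2500 = 6.5000
L_2: Δ = A_2−P = (-2.5000, 2.0000) → ‖Δ‖ = √10.2500 = 3.2016
L_3: Δ = A_3−P = (7.5000, -2.0000) → ‖Δ‖ = √60.2500 = 7.7621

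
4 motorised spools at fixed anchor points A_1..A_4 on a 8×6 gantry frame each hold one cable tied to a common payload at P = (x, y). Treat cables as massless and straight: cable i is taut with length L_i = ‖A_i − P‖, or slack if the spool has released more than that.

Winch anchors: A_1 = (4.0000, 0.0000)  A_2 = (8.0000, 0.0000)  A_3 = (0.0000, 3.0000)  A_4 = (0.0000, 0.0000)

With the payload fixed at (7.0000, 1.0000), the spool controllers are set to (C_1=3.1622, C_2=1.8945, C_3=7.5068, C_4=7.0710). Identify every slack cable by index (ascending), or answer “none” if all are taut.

2, 3

cable 1: L_1 = ‖A_1−P‖ = 3.1623;  C_1 = 3.1622 → taut
cable 2: L_2 = ‖A_2−P‖ = 1.4142;  C_2 = 1.8945 → slack
cable 3: L_3 = ‖A_3−P‖ = 7.2801;  C_3 = 7.5068 → slack
cable 4: L_4 = ‖A_4−P‖ = 7.0711;  C_4 = 7.0710 → taut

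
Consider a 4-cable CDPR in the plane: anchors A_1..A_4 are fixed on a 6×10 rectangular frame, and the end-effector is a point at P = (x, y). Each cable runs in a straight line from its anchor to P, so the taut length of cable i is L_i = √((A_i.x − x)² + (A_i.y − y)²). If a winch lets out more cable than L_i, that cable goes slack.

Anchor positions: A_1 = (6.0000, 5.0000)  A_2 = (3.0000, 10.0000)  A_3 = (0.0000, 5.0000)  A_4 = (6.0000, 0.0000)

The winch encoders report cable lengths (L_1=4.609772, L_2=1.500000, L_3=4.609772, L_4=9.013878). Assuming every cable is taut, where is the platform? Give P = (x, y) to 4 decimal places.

(3.0000, 8.5000)

circle eqns → linear via eq_j − eq_1; set k_j = A_j·A_j − L_j²
k_1 = 36.0000+25.0000−21.2500 = 39.7500
6.0000·x − 10.0000·y = k_1−k_2 = -67.0000
12.0000·x + 0.0000·y = k_1−k_3 = 36.0000
0.0000·x + 10.0000·y = k_1−k_4 = 85.0000
solve first two rows → x=3.0000, y=8.5000
check cable 4: ‖A_4−P‖² = 81.2500 ≈ L_4² = 81.2500 ✓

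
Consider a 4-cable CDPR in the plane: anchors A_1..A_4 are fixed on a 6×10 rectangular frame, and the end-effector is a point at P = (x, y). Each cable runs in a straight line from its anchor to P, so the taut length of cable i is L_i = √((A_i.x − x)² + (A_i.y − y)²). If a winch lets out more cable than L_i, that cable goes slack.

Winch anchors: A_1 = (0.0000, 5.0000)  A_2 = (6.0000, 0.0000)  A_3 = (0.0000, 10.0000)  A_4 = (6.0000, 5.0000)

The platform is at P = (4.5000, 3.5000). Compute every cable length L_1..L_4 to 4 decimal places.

(4.7434, 3.8079, 7.9057, 2.1213)

cable 1: Δx=-4.5000, Δy=1.5000; L_1 = √(Δx²+Δy²) = 4.7434
cable 2: Δx=1.5000, Δy=-3.5000; L_2 = √(Δx²+Δy²) = 3.8079
cable 3: Δx=-4.5000, Δy=6.5000; L_3 = √(Δx²+Δy²) = 7.9057
cable 4: Δx=1.5000, Δy=1.5000; L_4 = √(Δx²+Δy²) = 2.1213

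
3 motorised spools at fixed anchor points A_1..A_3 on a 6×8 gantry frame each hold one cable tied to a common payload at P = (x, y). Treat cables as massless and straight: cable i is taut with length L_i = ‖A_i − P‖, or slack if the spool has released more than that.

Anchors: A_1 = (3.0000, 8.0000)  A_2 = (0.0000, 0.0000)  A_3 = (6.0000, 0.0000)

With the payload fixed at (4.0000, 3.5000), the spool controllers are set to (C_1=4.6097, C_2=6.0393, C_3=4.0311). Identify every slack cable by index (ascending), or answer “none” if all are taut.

cable 1: L_1 = ‖A_1−P‖ = 4.6098;  C_1 = 4.6097 → taut
cable 2: L_2 = ‖A_2−P‖ = 5.3151;  C_2 = 6.0393 → slack
cable 3: L_3 = ‖A_3−P‖ = 4.0311;  C_3 = 4.0311 → taut

2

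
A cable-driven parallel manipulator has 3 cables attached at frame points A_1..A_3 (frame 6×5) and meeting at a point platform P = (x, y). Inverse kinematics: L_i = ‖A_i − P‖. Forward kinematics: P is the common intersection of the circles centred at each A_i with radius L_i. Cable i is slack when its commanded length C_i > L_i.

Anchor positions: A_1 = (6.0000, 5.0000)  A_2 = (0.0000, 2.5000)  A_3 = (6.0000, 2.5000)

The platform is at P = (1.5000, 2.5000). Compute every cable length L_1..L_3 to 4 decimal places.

(5.1478, 1.5000, 4.5000)

L_1: Δ = A_1−P = (4.5000, 2.5000) → ‖Δ‖ = √26.5000 = 5.1478
L_2: Δ = A_2−P = (-1.5000, 0.0000) → ‖Δ‖ = √2.2500 = 1.5000
L_3: Δ = A_3−P = (4.5000, 0.0000) → ‖Δ‖ = √20.2500 = 4.5000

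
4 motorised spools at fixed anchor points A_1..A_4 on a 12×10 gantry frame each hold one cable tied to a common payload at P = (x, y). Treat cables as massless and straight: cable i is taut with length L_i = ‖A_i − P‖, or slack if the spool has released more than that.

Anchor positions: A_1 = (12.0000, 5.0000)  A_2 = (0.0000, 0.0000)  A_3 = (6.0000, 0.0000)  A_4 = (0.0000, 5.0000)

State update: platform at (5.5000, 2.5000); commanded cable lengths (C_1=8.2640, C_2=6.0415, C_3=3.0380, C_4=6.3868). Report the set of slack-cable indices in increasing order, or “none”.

1, 3, 4

cable 1: L_1 = ‖A_1−P‖ = 6.9642;  C_1 = 8.2640 → slack
cable 2: L_2 = ‖A_2−P‖ = 6.0415;  C_2 = 6.0415 → taut
cable 3: L_3 = ‖A_3−P‖ = 2.5495;  C_3 = 3.0380 → slack
cable 4: L_4 = ‖A_4−P‖ = 6.0415;  C_4 = 6.3868 → slack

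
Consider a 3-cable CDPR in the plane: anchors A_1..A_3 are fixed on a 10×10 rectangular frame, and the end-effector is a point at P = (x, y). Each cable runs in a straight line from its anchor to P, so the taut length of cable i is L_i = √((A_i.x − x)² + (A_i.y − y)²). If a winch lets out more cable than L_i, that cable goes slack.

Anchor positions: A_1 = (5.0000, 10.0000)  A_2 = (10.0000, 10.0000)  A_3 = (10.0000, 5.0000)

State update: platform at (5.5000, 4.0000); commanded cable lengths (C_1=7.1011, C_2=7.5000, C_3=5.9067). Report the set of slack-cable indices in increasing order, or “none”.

1, 3

cable 1: L_1 = ‖A_1−P‖ = 6.0208;  C_1 = 7.1011 → slack
cable 2: L_2 = ‖A_2−P‖ = 7.5000;  C_2 = 7.5000 → taut
cable 3: L_3 = ‖A_3−P‖ = 4.6098;  C_3 = 5.9067 → slack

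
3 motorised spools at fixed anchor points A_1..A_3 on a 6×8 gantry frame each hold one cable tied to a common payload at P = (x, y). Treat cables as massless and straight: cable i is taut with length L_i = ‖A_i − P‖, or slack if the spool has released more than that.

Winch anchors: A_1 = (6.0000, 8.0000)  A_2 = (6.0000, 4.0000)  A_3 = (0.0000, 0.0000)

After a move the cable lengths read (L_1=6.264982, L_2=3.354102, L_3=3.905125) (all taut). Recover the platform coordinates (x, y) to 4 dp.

(3.0000, 2.5000)

expand ‖A_i−P‖²=L_i² and subtract eq 1 (q_i ≔ ‖A_i‖²−L_i²)
q_1 = 36.0000+64.0000−39.2500 = 60.7500
eq1−eq2 → [0.0000  8.0000]·P = 20.0000
eq1−eq3 → [12.0000  16.0000]·P = 76.0000
2×2 solve → P = (3.0000, 2.5000)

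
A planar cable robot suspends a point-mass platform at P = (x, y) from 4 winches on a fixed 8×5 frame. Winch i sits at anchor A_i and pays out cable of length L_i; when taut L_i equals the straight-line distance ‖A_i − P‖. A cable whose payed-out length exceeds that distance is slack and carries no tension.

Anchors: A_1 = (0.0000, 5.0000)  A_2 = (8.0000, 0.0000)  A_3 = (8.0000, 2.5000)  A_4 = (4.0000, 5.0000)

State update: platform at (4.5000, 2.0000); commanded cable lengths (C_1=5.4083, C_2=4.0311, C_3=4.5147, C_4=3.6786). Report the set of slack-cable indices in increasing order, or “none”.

i=1: geometric 5.4083 vs commanded 5.4083 ⇒ taut
i=2: geometric 4.0311 vs commanded 4.0311 ⇒ taut
i=3: geometric 3.5355 vs commanded 4.5147 ⇒ slack
i=4: geometric 3.0414 vs commanded 3.6786 ⇒ slack

3, 4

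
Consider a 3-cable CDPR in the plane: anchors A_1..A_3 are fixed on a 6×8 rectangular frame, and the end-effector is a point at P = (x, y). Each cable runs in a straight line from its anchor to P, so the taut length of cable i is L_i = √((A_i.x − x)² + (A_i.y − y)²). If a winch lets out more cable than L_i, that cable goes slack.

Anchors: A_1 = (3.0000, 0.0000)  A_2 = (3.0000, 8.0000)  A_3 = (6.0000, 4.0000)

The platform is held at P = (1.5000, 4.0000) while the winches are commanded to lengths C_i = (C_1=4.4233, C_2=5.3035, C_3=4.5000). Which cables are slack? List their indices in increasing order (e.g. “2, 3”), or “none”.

i=1: geometric 4.2720 vs commanded 4.4233 ⇒ slack
i=2: geometric 4.2720 vs commanded 5.3035 ⇒ slack
i=3: geometric 4.5000 vs commanded 4.5000 ⇒ taut

1, 2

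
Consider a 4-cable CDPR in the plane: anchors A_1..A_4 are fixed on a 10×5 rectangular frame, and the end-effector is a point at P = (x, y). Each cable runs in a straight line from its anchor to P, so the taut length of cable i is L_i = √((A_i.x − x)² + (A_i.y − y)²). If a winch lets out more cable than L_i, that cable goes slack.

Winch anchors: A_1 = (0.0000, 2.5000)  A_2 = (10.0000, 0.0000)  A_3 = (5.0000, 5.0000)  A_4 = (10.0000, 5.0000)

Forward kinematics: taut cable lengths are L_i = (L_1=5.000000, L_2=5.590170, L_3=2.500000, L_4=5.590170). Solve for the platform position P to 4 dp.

each cable: (A_i−P)·(A_i−P) = L_i²; let c_i = ‖A_i‖²−L_i²
c_1 = 0.0000+6.2500−25.0000 = -18.7500
row 1: -20.0000x + 5.0000y = -87.5000  (c_2=68.7500)
row 2: -10.0000x − 5.0000y = -62.5000  (c_3=43.7500)
row 3: -20.0000x − 5.0000y = -112.5000  (c_4=93.7500)
Cramer on rows 1–2 → x = 5.0000, y = 2.5000
check cable 4: ‖A_4−P‖² = 31.2500 ≈ L_4² = 31.2500 ✓

(5.0000, 2.5000)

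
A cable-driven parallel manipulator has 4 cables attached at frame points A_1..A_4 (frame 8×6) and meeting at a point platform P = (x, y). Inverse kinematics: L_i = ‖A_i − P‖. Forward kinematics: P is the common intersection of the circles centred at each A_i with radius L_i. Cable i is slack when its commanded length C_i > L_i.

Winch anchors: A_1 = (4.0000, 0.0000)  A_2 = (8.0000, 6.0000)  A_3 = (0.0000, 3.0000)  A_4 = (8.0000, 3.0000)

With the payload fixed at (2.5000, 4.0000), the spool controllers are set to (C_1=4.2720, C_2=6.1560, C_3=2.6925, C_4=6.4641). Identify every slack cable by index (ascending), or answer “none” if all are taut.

2, 4

cable 1: √((1.5000)²+(-4.0000)²)=4.2720, C_1=4.2720: taut
cable 2: √((5.5000)²+(2.0000)²)=5.8523, C_2=6.1560: slack
cable 3: √((-2.5000)²+(-1.0000)²)=2.6926, C_3=2.6925: taut
cable 4: √((5.5000)²+(-1.0000)²)=5.5902, C_4=6.4641: slack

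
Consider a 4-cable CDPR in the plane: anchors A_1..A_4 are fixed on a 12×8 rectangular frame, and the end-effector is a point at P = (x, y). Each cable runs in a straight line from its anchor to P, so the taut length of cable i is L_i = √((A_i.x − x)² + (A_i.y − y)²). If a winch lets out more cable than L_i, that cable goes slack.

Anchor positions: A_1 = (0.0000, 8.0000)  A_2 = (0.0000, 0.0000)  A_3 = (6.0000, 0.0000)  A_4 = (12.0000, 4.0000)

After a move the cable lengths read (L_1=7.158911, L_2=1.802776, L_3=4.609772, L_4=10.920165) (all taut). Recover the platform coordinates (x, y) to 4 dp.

(1.5000, 1.0000)

each cable: (A_i−P)·(A_i−P) = L_i²; let k_i = ‖A_i‖²−L_i²
k_1 = 0.0000+64.0000−51.2500 = 12.7500
row 1: 0.0000x + 16.0000y = 16.0000  (k_2=-3.2500)
row 2: -12.0000x + 16.0000y = -2.0000  (k_3=14.7500)
row 3: -24.0000x + 8.0000y = -28.0000  (k_4=40.7500)
Cramer on rows 1–2 → x = 1.5000, y = 1.0000
check cable 4: ‖A_4−P‖² = 119.2500 ≈ L_4² = 119.2500 ✓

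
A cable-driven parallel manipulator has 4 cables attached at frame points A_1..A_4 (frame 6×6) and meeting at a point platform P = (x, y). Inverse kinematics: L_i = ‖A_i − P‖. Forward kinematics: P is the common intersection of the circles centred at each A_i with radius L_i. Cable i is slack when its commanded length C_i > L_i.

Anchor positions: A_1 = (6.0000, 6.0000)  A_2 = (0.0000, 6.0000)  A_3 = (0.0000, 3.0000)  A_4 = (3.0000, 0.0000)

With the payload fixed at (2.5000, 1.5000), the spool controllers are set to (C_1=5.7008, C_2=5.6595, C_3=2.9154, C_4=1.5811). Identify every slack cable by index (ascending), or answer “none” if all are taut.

i=1: geometric 5.7009 vs commanded 5.7008 ⇒ taut
i=2: geometric 5.1478 vs commanded 5.6595 ⇒ slack
i=3: geometric 2.9155 vs commanded 2.9154 ⇒ taut
i=4: geometric 1.5811 vs commanded 1.5811 ⇒ taut

2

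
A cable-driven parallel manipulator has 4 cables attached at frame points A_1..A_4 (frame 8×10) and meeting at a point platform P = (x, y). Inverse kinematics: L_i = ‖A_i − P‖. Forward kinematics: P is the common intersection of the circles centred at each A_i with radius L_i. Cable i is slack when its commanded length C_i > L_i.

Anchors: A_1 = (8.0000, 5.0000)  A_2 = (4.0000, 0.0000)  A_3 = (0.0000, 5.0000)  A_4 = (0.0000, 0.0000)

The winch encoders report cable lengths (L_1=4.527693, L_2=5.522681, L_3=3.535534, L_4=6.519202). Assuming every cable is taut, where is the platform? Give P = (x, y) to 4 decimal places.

(3.5000, 5.5000)

each cable: (A_i−P)·(A_i−P) = L_i²; let k_i = ‖A_i‖²−L_i²
k_1 = 64.0000+25.0000−20.5000 = 68.5000
row 1: 8.0000x + 10.0000y = 83.0000  (k_2=-14.5000)
row 2: 16.0000x + 0.0000y = 56.0000  (k_3=12.5000)
row 3: 16.0000x + 10.0000y = 111.0000  (k_4=-42.5000)
Cramer on rows 1–2 → x = 3.5000, y = 5.5000
check cable 4: ‖A_4−P‖² = 42.5000 ≈ L_4² = 42.5000 ✓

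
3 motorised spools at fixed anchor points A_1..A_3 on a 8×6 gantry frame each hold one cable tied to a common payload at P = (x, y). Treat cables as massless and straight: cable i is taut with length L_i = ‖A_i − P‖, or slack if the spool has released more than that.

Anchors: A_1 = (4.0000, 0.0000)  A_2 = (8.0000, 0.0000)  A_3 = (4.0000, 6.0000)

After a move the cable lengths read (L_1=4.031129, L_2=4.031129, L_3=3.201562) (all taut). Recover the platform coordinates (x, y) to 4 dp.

(6.0000, 3.5000)

expand ‖A_i−P‖²=L_i² and subtract eq 1 (q_i ≔ ‖A_i‖²−L_i²)
q_1 = 16.0000+0.0000−16.2500 = -0.2500
eq1−eq2 → [-8.0000  0.0000]·P = -48.0000
eq1−eq3 → [0.0000  -12.0000]·P = -42.0000
2×2 solve → P = (6.0000, 3.5000)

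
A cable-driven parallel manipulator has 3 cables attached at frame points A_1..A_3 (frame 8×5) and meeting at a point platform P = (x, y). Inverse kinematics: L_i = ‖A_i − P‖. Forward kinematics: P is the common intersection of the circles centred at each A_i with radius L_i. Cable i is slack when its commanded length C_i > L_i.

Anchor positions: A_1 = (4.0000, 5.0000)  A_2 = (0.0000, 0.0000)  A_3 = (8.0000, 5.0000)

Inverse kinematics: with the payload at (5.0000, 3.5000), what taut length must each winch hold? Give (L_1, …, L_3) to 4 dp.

L_1 = √((4.0000−5.0000)² + (5.0000−3.5000)²) = 1.8028
L_2 = √((0.0000−5.0000)² + (0.0000−3.5000)²) = 6.1033
L_3 = √((8.0000−5.0000)² + (5.0000−3.5000)²) = 3.3541

(1.8028, 6.1033, 3.3541)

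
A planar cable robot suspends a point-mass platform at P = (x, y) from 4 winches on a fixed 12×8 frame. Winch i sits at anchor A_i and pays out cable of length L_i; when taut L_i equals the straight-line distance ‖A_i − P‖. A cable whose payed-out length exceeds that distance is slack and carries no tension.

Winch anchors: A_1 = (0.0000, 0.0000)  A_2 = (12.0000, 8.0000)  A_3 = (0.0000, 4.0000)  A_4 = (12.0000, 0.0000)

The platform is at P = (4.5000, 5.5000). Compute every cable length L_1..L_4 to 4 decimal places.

cable 1: Δx=-4.5000, Δy=-5.5000; L_1 = √(Δx²+Δy²) = 7.1063
cable 2: Δx=7.5000, Δy=2.5000; L_2 = √(Δx²+Δy²) = 7.9057
cable 3: Δx=-4.5000, Δy=-1.5000; L_3 = √(Δx²+Δy²) = 4.7434
cable 4: Δx=7.5000, Δy=-5.5000; L_4 = √(Δx²+Δy²) = 9.3005

(7.1063, 7.9057, 4.7434, 9.3005)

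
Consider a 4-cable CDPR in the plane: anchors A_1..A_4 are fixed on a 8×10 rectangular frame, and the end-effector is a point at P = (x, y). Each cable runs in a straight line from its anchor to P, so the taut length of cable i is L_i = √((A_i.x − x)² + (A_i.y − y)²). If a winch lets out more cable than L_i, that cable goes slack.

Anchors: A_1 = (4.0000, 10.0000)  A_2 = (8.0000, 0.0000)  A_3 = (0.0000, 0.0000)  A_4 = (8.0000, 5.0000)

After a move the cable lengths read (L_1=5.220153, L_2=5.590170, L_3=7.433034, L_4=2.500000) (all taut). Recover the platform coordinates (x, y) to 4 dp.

(5.5000, 5.0000)

expand ‖A_i−P‖²=L_i² and subtract eq 1 (q_i ≔ ‖A_i‖²−L_i²)
q_1 = 16.0000+100.0000−27.2500 = 88.7500
eq1−eq2 → [-8.0000  20.0000]·P = 56.0000
eq1−eq3 → [8.0000  20.0000]·P = 144.0000
eq1−eq4 → [-8.0000  10.0000]·P = 6.0000
2×2 solve → P = (5.5000, 5.0000)
check cable 4: ‖A_4−P‖² = 6.2500 ≈ L_4² = 6.2500 ✓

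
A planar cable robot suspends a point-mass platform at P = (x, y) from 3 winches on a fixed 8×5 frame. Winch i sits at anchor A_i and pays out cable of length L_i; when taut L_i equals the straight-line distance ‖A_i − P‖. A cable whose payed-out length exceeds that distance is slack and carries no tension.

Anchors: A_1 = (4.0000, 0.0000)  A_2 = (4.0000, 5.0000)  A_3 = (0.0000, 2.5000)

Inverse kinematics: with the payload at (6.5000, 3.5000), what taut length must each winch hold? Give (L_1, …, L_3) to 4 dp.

(4.3012, 2.9155, 6.5765)

cable 1: Δx=-2.5000, Δy=-3.5000; L_1 = √(Δx²+Δy²) = 4.3012
cable 2: Δx=-2.5000, Δy=1.5000; L_2 = √(Δx²+Δy²) = 2.9155
cable 3: Δx=-6.5000, Δy=-1.0000; L_3 = √(Δx²+Δy²) = 6.5765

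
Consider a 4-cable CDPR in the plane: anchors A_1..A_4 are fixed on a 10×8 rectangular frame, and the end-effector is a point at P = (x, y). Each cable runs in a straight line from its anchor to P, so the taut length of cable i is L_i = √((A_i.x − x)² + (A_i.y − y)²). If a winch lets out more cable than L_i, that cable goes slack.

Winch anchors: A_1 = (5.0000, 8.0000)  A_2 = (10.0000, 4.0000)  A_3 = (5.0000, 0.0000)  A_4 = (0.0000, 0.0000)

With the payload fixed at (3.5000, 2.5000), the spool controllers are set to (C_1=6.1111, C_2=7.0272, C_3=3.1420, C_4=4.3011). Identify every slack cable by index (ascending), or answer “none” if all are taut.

1, 2, 3

cable 1: L_1 = ‖A_1−P‖ = 5.7009;  C_1 = 6.1111 → slack
cable 2: L_2 = ‖A_2−P‖ = 6.6708;  C_2 = 7.0272 → slack
cable 3: L_3 = ‖A_3−P‖ = 2.9155;  C_3 = 3.1420 → slack
cable 4: L_4 = ‖A_4−P‖ = 4.3012;  C_4 = 4.3011 → taut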